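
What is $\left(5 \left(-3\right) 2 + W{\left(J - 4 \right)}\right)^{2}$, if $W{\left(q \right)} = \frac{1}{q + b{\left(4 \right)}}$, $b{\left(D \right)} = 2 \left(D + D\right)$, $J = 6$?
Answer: $\frac{290521}{324} \approx 896.67$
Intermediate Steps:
$b{\left(D \right)} = 4 D$ ($b{\left(D \right)} = 2 \cdot 2 D = 4 D$)
$W{\left(q \right)} = \frac{1}{16 + q}$ ($W{\left(q \right)} = \frac{1}{q + 4 \cdot 4} = \frac{1}{q + 16} = \frac{1}{16 + q}$)
$\left(5 \left(-3\right) 2 + W{\left(J - 4 \right)}\right)^{2} = \left(5 \left(-3\right) 2 + \frac{1}{16 + \left(6 - 4\right)}\right)^{2} = \left(\left(-15\right) 2 + \frac{1}{16 + \left(6 - 4\right)}\right)^{2} = \left(-30 + \frac{1}{16 + 2}\right)^{2} = \left(-30 + \frac{1}{18}\right)^{2} = \left(- \frac{539}{18}\right)^{2} = \frac{290521}{324}$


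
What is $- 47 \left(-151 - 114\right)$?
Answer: $12455$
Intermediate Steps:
$- 47 \left(-151 - 114\right) = \left(-47\right) \left(-265\right) = 12455$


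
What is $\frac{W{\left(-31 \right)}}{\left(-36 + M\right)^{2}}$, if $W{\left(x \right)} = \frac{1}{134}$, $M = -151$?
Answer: $\frac{1}{4685846} \approx 2.1341 \cdot 10^{-7}$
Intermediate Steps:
$W{\left(x \right)} = \frac{1}{134}$
$\frac{W{\left(-31 \right)}}{\left(-36 + M\right)^{2}} = \frac{1}{134 \left(-36 - 151\right)^{2}} = \frac{1}{134 \left(-187\right)^{2}} = \frac{1}{134 \cdot 34969} = \frac{1}{134} \cdot \frac{1}{34969} = \frac{1}{4685846}$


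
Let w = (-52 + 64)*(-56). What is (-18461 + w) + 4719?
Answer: -14414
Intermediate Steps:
w = -672 (w = 12*(-56) = -672)
(-18461 + w) + 4719 = (-18461 - 672) + 4719 = -19133 + 4719 = -14414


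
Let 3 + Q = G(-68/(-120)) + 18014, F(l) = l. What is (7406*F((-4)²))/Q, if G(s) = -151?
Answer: 29624/4465 ≈ 6.6347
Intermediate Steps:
Q = 17860 (Q = -3 + (-151 + 18014) = -3 + 17863 = 17860)
(7406*F((-4)²))/Q = (7406*(-4)²)/17860 = (7406*16)*(1/17860) = 118496*(1/17860) = 29624/4465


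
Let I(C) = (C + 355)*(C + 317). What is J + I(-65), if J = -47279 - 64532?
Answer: -38731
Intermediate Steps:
I(C) = (317 + C)*(355 + C) (I(C) = (355 + C)*(317 + C) = (317 + C)*(355 + C))
J = -111811
J + I(-65) = -111811 + (112535 + (-65)**2 + 672*(-65)) = -111811 + (112535 + 4225 - 43680) = -111811 + 73080 = -38731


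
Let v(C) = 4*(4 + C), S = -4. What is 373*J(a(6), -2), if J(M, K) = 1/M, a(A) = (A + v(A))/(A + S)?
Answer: 373/23 ≈ 16.217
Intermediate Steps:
v(C) = 16 + 4*C
a(A) = (16 + 5*A)/(-4 + A) (a(A) = (A + (16 + 4*A))/(A - 4) = (16 + 5*A)/(-4 + A))
373*J(a(6), -2) = 373/(((16 + 5*6)/(-4 + 6))) = 373/(((16 + 30)/2)) = 373/(((½)*46)) = 373/23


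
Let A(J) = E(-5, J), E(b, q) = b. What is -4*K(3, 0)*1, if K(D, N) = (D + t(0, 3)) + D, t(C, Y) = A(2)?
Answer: -4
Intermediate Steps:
A(J) = -5
t(C, Y) = -5
K(D, N) = -5 + 2*D (K(D, N) = (D - 5) + D = (-5 + D) + D = -5 + 2*D)
-4*K(3, 0)*1 = -4*(-5 + 2*3)*1 = -4*(-5 + 6)*1 = -4*1*1 = -4*1 = -4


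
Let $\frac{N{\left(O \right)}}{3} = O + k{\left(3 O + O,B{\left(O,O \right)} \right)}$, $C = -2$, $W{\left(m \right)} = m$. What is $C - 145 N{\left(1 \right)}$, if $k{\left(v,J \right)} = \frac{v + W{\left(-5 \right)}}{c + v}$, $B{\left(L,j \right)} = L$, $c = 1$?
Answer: $-350$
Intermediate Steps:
$k{\left(v,J \right)} = \frac{-5 + v}{1 + v}$ ($k{\left(v,J \right)} = \frac{v - 5}{1 + v} = \frac{-5 + v}{1 + v}$)
$N{\left(O \right)} = 3 O + \frac{3 \left(-5 + 4 O\right)}{1 + 4 O}$ ($N{\left(O \right)} = 3 \left(O + \frac{-5 + \left(3 O + O\right)}{1 + \left(3 O + O\right)}\right) = 3 \left(O + \frac{-5 + 4 O}{1 + 4 O}\right) = 3 O + \frac{3 \left(-5 + 4 O\right)}{1 + 4 O}$)
$C - 145 N{\left(1 \right)} = -2 - 145 \frac{3 \left(-5 + 4 \cdot 1^{2} + 5 \cdot 1\right)}{1 + 4 \cdot 1} = -2 - 145 \frac{3 \left(-5 + 4 \cdot 1 + 5\right)}{1 + 4} = -2 - 145 \frac{3 \left(-5 + 4 + 5\right)}{5} = -2 - 145 \cdot 3 \cdot \frac{1}{5} \cdot 4 = -2 - 348 = -350$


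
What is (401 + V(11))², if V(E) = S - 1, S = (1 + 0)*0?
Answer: 160000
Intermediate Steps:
S = 0 (S = 1*0 = 0)
V(E) = -1 (V(E) = 0 - 1 = -1)
(401 + V(11))² = (401 - 1)² = 400² = 160000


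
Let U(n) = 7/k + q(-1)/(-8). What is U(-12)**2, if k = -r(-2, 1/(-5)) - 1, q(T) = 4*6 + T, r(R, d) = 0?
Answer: 6241/64 ≈ 97.516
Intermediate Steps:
q(T) = 24 + T
k = -1 (k = -1*0 - 1 = 0 - 1 = -1)
U(n) = -79/8 (U(n) = 7/(-1) + (24 - 1)/(-8) = 7*(-1) + 23*(-1/8) = -7 - 23/8 = -79/8)
U(-12)**2 = (-79/8)**2 = 6241/64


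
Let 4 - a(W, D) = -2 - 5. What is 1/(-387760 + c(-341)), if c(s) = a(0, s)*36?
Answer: -1/387364 ≈ -2.5815e-6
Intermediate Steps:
a(W, D) = 11 (a(W, D) = 4 - (-2 - 5) = 4 - 1*(-7) = 4 + 7 = 11)
c(s) = 396 (c(s) = 11*36 = 396)
1/(-387760 + c(-341)) = 1/(-387760 + 396) = 1/(-387364) = -1/387364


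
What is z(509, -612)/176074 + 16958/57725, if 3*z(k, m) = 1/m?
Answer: 5482044211987/18660868349400 ≈ 0.29377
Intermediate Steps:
z(k, m) = 1/(3*m)
z(509, -612)/176074 + 16958/57725 = ((⅓)/(-612))/176074 + 16958/57725 = ((⅓)*(-1/612))*(1/176074) + 16958*(1/57725) = -1/1836*1/176074 + 16958/57725 = -1/323271864 + 16958/57725 = 5482044211987/18660868349400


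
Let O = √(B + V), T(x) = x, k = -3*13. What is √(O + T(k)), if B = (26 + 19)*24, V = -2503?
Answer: √(-39 + I*√1423) ≈ 2.7621 + 6.8286*I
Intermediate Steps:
k = -39
B = 1080 (B = 45*24 = 1080)
O = I*√1423 (O = √(1080 - 2503) = √(-1423) = I*√1423 ≈ 37.723*I)
√(O + T(k)) = √(I*√1423 - 39) = √(-39 + I*√1423)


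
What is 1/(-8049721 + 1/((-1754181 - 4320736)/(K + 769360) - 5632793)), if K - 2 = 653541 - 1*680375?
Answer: -4182512595621/33668059473735614269 ≈ -1.2423e-7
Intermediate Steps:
K = -26832 (K = 2 + (653541 - 1*680375) = 2 + (653541 - 680375) = 2 - 26834 = -26832)
1/(-8049721 + 1/((-1754181 - 4320736)/(K + 769360) - 5632793)) = 1/(-8049721 + 1/((-1754181 - 4320736)/(-26832 + 769360) - 5632793)) = 1/(-8049721 + 1/(-6074917/742528 - 5632793)) = 1/(-8049721 + 1/(-4182512595621/742528)) = 1/(-8049721 - 742528/4182512595621) = 1/(-33668059473735614269/4182512595621) = -4182512595621/33668059473735614269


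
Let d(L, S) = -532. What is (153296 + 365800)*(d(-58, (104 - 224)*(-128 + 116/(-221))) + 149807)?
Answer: 77488055400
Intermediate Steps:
(153296 + 365800)*(d(-58, (104 - 224)*(-128 + 116/(-221))) + 149807) = (153296 + 365800)*(-532 + 149807) = 519096*149275 = 77488055400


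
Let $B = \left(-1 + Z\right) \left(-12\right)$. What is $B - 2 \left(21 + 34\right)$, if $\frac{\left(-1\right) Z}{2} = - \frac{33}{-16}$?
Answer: $- \frac{97}{2} \approx -48.5$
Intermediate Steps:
$Z = - \frac{33}{8}$ ($Z = - 2 \left(- \frac{33}{-16}\right) = - 2 \left(\left(-33\right) \left(- \frac{1}{16}\right)\right) = \left(-2\right) \frac{33}{16} = - \frac{33}{8} \approx -4.125$)
$B = \frac{123}{2}$ ($B = \left(-1 - \frac{33}{8}\right) \left(-12\right) = \left(- \frac{41}{8}\right) \left(-12\right) = \frac{123}{2} \approx 61.5$)
$B - 2 \left(21 + 34\right) = \frac{123}{2} - 2 \left(21 + 34\right) = \frac{123}{2} - 110 = - \frac{97}{2}$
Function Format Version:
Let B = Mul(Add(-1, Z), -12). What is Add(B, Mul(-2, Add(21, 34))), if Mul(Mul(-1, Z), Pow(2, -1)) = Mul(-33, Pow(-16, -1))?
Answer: Rational(-97, 2) ≈ -48.500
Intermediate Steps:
Z = Rational(-33, 8) (Z = Mul(-2, Mul(-33, Pow(-16, -1))) = Mul(-2, Mul(-33, Rational(-1, 16))) = Mul(-2, Rational(33, 16)) = Rational(-33, 8) ≈ -4.1250)
B = Rational(123, 2) (B = Mul(Add(-1, Rational(-33, 8)), -12) = Mul(Rational(-41, 8), -12) = Rational(123, 2) ≈ 61.500)
Add(B, Mul(-2, Add(21, 34))) = Add(Rational(123, 2), Mul(-2, Add(21, 34))) = Add(Rational(123, 2), Mul(-2, 55)) = Add(Rational(123, 2), -110) = Rational(-97, 2)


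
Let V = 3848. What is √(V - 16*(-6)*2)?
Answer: 2*√1010 ≈ 63.561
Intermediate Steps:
√(V - 16*(-6)*2) = √(3848 - 16*(-6)*2) = √(3848 + 96*2) = √(3848 + 192) = √4040 = 2*√1010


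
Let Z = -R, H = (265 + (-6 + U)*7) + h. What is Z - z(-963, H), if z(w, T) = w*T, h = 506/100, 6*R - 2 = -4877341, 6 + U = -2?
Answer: 73393771/75 ≈ 9.7858e+5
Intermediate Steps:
U = -8 (U = -6 - 2 = -8)
R = -4877339/6 (R = ⅓ + (⅙)*(-4877341) = ⅓ - 4877341/6 = -4877339/6 ≈ -8.1289e+5)
h = 253/50 (h = 506*(1/100) = 253/50 ≈ 5.0600)
H = 8603/50 (H = (265 + (-6 - 8)*7) + 253/50 = (265 - 14*7) + 253/50 = (265 - 98) + 253/50 = 167 + 253/50 = 8603/50 ≈ 172.06)
z(w, T) = T*w
Z = 4877339/6 (Z = -1*(-4877339/6) = 4877339/6 ≈ 8.1289e+5)
Z - z(-963, H) = 4877339/6 - 8603*(-963)/50 = 4877339/6 - 1*(-8284689/50) = 4877339/6 + 8284689/50 = 73393771/75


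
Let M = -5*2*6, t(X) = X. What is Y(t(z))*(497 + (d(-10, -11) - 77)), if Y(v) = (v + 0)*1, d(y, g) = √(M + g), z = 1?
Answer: 420 + I*√71 ≈ 420.0 + 8.4261*I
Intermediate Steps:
M = -60 (M = -10*6 = -60)
d(y, g) = √(-60 + g)
Y(v) = v (Y(v) = v*1 = v)
Y(t(z))*(497 + (d(-10, -11) - 77)) = 1*(497 + (√(-60 - 11) - 77)) = 1*(497 + (√(-71) - 77)) = 1*(497 + (I*√71 - 77)) = 1*(497 + (-77 + I*√71)) = 1*(420 + I*√71) = 420 + I*√71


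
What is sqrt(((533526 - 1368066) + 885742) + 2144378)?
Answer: 2*sqrt(548895) ≈ 1481.8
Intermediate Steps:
sqrt(((533526 - 1368066) + 885742) + 2144378) = sqrt((-834540 + 885742) + 2144378) = sqrt(51202 + 2144378) = sqrt(2195580) = 2*sqrt(548895)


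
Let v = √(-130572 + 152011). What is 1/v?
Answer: √21439/21439 ≈ 0.0068296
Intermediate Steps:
v = √21439 ≈ 146.42
1/v = 1/(√21439) = √21439/21439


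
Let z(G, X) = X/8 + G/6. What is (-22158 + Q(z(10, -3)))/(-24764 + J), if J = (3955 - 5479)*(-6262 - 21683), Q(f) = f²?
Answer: -12762047/24516527616 ≈ -0.00052055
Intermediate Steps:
z(G, X) = G/6 + X/8 (z(G, X) = X*(⅛) + G*(⅙) = X/8 + G/6 = G/6 + X/8)
J = 42588180 (J = -1524*(-27945) = 42588180)
(-22158 + Q(z(10, -3)))/(-24764 + J) = (-22158 + ((⅙)*10 + (⅛)*(-3))²)/(-24764 + 42588180) = (-22158 + (5/3 - 3/8)²)/42563416 = (-22158 + (31/24)²)*(1/42563416) = (-22158 + 961/576)*(1/42563416) = -12762047/576*1/42563416 = -12762047/24516527616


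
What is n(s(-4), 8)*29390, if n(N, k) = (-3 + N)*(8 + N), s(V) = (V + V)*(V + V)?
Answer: 129080880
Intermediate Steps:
s(V) = 4*V**2 (s(V) = (2*V)*(2*V) = 4*V**2)
n(s(-4), 8)*29390 = (-24 + (4*(-4)**2)**2 + 5*(4*(-4)**2))*29390 = (-24 + (4*16)**2 + 5*(4*16))*29390 = (-24 + 64**2 + 5*64)*29390 = (-24 + 4096 + 320)*29390 = 4392*29390 = 129080880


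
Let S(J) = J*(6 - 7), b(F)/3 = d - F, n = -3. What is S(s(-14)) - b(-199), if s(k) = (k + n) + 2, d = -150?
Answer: -132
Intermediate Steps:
s(k) = -1 + k (s(k) = (k - 3) + 2 = (-3 + k) + 2 = -1 + k)
b(F) = -450 - 3*F (b(F) = 3*(-150 - F) = -450 - 3*F)
S(J) = -J (S(J) = J*(-1) = -J)
S(s(-14)) - b(-199) = -(-1 - 14) - (-450 - 3*(-199)) = -1*(-15) - (-450 + 597) = 15 - 1*147 = 15 - 147 = -132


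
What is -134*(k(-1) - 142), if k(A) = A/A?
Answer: 18894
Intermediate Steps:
k(A) = 1
-134*(k(-1) - 142) = -134*(1 - 142) = -134*(-141) = 18894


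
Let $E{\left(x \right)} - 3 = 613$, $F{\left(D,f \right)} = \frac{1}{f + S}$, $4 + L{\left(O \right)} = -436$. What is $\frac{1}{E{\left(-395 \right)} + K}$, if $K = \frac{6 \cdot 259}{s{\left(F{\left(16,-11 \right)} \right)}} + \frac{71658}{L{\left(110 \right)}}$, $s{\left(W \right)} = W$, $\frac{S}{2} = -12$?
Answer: $- \frac{220}{11866109} \approx -1.854 \cdot 10^{-5}$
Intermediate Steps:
$S = -24$ ($S = 2 \left(-12\right) = -24$)
$L{\left(O \right)} = -440$ ($L{\left(O \right)} = -4 - 436 = -440$)
$F{\left(D,f \right)} = \frac{1}{-24 + f}$ ($F{\left(D,f \right)} = \frac{1}{f - 24} = \frac{1}{-24 + f}$)
$K = - \frac{12001629}{220}$ ($K = \frac{6 \cdot 259}{\frac{1}{-24 - 11}} + \frac{71658}{-440} = \frac{1554}{\frac{1}{-35}} + 71658 \left(- \frac{1}{440}\right) = \frac{1554}{- \frac{1}{35}} - \frac{35829}{220} = 1554 \left(-35\right) - \frac{35829}{220} = -54390 - \frac{35829}{220} = - \frac{12001629}{220} \approx -54553.0$)
$E{\left(x \right)} = 616$ ($E{\left(x \right)} = 3 + 613 = 616$)
$\frac{1}{E{\left(-395 \right)} + K} = \frac{1}{616 - \frac{12001629}{220}} = \frac{1}{- \frac{11866109}{220}} = - \frac{220}{11866109}$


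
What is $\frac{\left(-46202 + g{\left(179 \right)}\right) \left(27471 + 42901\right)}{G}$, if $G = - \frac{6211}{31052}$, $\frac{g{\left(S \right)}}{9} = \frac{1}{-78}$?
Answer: $\frac{1312486013968360}{80743} \approx 1.6255 \cdot 10^{10}$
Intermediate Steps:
$g{\left(S \right)} = - \frac{3}{26}$ ($g{\left(S \right)} = \frac{9}{-78} = 9 \left(- \frac{1}{78}\right) = - \frac{3}{26}$)
$G = - \frac{6211}{31052}$ ($G = \left(-6211\right) \frac{1}{31052} = - \frac{6211}{31052} \approx -0.20002$)
$\frac{\left(-46202 + g{\left(179 \right)}\right) \left(27471 + 42901\right)}{G} = \frac{\left(-46202 - \frac{3}{26}\right) \left(27471 + 42901\right)}{- \frac{6211}{31052}} = \left(- \frac{1201255}{26}\right) 70372 \left(- \frac{31052}{6211}\right) = \left(- \frac{42267358430}{13}\right) \left(- \frac{31052}{6211}\right) = \frac{1312486013968360}{80743}$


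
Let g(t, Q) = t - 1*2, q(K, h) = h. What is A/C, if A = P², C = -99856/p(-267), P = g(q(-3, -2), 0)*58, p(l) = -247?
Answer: 830908/6241 ≈ 133.14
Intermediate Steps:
g(t, Q) = -2 + t (g(t, Q) = t - 2 = -2 + t)
P = -232 (P = (-2 - 2)*58 = -4*58 = -232)
C = 99856/247 (C = -99856/(-247) = -99856*(-1/247) = 99856/247 ≈ 404.28)
A = 53824 (A = (-232)² = 53824)
A/C = 53824/(99856/247) = 53824*(247/99856) = 830908/6241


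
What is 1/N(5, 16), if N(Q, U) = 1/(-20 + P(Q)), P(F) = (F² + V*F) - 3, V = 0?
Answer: 2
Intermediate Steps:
P(F) = -3 + F² (P(F) = (F² + 0*F) - 3 = (F² + 0) - 3 = F² - 3 = -3 + F²)
N(Q, U) = 1/(-23 + Q²) (N(Q, U) = 1/(-20 + (-3 + Q²)) = 1/(-23 + Q²))
1/N(5, 16) = 1/1/(-23 + 5²) = 1/1/(-23 + 25) = 1/1/2 = 1/(½) = 1*2 = 2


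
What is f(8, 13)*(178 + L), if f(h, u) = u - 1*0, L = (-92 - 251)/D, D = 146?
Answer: 333385/146 ≈ 2283.5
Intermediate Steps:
L = -343/146 (L = (-92 - 251)/146 = -343*1/146 = -343/146 ≈ -2.3493)
f(h, u) = u (f(h, u) = u + 0 = u)
f(8, 13)*(178 + L) = 13*(178 - 343/146) = 13*(25645/146) = 333385/146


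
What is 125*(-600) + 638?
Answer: -74362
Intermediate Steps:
125*(-600) + 638 = -75000 + 638 = -74362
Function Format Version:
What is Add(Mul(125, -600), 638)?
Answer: -74362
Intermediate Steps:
Add(Mul(125, -600), 638) = Add(-75000, 638) = -74362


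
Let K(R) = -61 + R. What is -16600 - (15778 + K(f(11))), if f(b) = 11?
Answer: -32328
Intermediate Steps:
-16600 - (15778 + K(f(11))) = -16600 - (15778 + (-61 + 11)) = -16600 - (15778 - 50) = -16600 - 1*15728 = -16600 - 15728 = -32328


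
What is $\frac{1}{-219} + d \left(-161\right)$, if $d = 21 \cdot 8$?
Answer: $- \frac{5923513}{219} \approx -27048.0$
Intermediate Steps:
$d = 168$
$\frac{1}{-219} + d \left(-161\right) = \frac{1}{-219} + 168 \left(-161\right) = - \frac{1}{219} - 27048 = - \frac{5923513}{219}$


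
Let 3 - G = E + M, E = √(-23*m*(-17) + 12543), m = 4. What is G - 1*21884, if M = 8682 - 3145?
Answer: -27418 - √14107 ≈ -27537.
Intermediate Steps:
M = 5537
E = √14107 (E = √(-23*4*(-17) + 12543) = √(-92*(-17) + 12543) = √(1564 + 12543) = √14107 ≈ 118.77)
G = -5534 - √14107 (G = 3 - (√14107 + 5537) = 3 - (5537 + √14107) = 3 + (-5537 - √14107) = -5534 - √14107 ≈ -5652.8)
G - 1*21884 = (-5534 - √14107) - 1*21884 = (-5534 - √14107) - 21884 = -27418 - √14107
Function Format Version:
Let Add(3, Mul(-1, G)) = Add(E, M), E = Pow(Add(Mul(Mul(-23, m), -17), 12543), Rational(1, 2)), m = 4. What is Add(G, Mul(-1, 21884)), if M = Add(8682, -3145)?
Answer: Add(-27418, Mul(-1, Pow(14107, Rational(1, 2)))) ≈ -27537.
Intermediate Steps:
M = 5537
E = Pow(14107, Rational(1, 2)) (E = Pow(Add(Mul(Mul(-23, 4), -17), 12543), Rational(1, 2)) = Pow(Add(Mul(-92, -17), 12543), Rational(1, 2)) = Pow(Add(1564, 12543), Rational(1, 2)) = Pow(14107, Rational(1, 2)) ≈ 118.77)
G = Add(-5534, Mul(-1, Pow(14107, Rational(1, 2)))) (G = Add(3, Mul(-1, Add(Pow(14107, Rational(1, 2)), 5537))) = Add(3, Mul(-1, Add(5537, Pow(14107, Rational(1, 2))))) = Add(3, Add(-5537, Mul(-1, Pow(14107, Rational(1, 2))))) = Add(-5534, Mul(-1, Pow(14107, Rational(1, 2)))) ≈ -5652.8)
Add(G, Mul(-1, 21884)) = Add(Add(-5534, Mul(-1, Pow(14107, Rational(1, 2)))), Mul(-1, 21884)) = Add(Add(-5534, Mul(-1, Pow(14107, Rational(1, 2)))), -21884) = Add(-27418, Mul(-1, Pow(14107, Rational(1, 2))))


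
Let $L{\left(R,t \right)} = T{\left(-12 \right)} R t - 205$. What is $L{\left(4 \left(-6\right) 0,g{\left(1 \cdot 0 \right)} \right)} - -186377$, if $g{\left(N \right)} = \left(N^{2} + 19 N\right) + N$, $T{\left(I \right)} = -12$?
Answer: $186172$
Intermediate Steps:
$g{\left(N \right)} = N^{2} + 20 N$
$L{\left(R,t \right)} = -205 - 12 R t$ ($L{\left(R,t \right)} = - 12 R t - 205 = -205 - 12 R t$)
$L{\left(4 \left(-6\right) 0,g{\left(1 \cdot 0 \right)} \right)} - -186377 = \left(-205 - 12 \cdot 4 \left(-6\right) 0 \cdot 1 \cdot 0 \left(20 + 1 \cdot 0\right)\right) - -186377 = \left(-205 - 12 \left(\left(-24\right) 0\right) 0 \left(20 + 0\right)\right) + 186377 = \left(-205 - 0 \cdot 0 \cdot 20\right) + 186377 = \left(-205 - 0 \cdot 0\right) + 186377 = \left(-205 + 0\right) + 186377 = -205 + 186377 = 186172$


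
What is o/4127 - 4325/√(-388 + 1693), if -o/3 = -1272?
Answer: 3816/4127 - 865*√145/87 ≈ -118.80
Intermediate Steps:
o = 3816 (o = -3*(-1272) = 3816)
o/4127 - 4325/√(-388 + 1693) = 3816/4127 - 4325/√(-388 + 1693) = 3816*(1/4127) - 4325*√145/435 = 3816/4127 - 4325*√145/435 = 3816/4127 - 865*√145/87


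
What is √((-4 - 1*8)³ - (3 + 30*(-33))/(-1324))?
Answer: I*√757612329/662 ≈ 41.578*I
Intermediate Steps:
√((-4 - 1*8)³ - (3 + 30*(-33))/(-1324)) = √((-4 - 8)³ - (3 - 990)*(-1/1324)) = √((-12)³ - 1*(-987)*(-1/1324)) = √(-1728 + 987*(-1/1324)) = √(-1728 - 987/1324) = √(-2288859/1324) = I*√757612329/662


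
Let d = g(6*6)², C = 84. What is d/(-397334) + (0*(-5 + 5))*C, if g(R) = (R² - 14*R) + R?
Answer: -342792/198667 ≈ -1.7255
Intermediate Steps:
g(R) = R² - 13*R
d = 685584 (d = ((6*6)*(-13 + 6*6))² = (36*(-13 + 36))² = (36*23)² = 828² = 685584)
d/(-397334) + (0*(-5 + 5))*C = 685584/(-397334) + (0*(-5 + 5))*84 = 685584*(-1/397334) + (0*0)*84 = -342792/198667 + 0*84 = -342792/198667 + 0 = -342792/198667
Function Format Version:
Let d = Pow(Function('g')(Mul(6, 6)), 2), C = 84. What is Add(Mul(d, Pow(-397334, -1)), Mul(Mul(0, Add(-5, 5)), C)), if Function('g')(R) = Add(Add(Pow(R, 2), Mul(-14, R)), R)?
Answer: Rational(-342792, 198667) ≈ -1.7255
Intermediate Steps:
Function('g')(R) = Add(Pow(R, 2), Mul(-13, R))
d = 685584 (d = Pow(Mul(Mul(6, 6), Add(-13, Mul(6, 6))), 2) = Pow(Mul(36, Add(-13, 36)), 2) = Pow(Mul(36, 23), 2) = Pow(828, 2) = 685584)
Add(Mul(d, Pow(-397334, -1)), Mul(Mul(0, Add(-5, 5)), C)) = Add(Mul(685584, Pow(-397334, -1)), Mul(Mul(0, Add(-5, 5)), 84)) = Add(Mul(685584, Rational(-1, 397334)), Mul(Mul(0, 0), 84)) = Add(Rational(-342792, 198667), Mul(0, 84)) = Add(Rational(-342792, 198667), 0) = Rational(-342792, 198667)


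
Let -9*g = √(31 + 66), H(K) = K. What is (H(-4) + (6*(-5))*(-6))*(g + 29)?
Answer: 5104 - 176*√97/9 ≈ 4911.4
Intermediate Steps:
g = -√97/9 (g = -√(31 + 66)/9 = -√97/9 ≈ -1.0943)
(H(-4) + (6*(-5))*(-6))*(g + 29) = (-4 + (6*(-5))*(-6))*(-√97/9 + 29) = (-4 - 30*(-6))*(29 - √97/9) = (-4 + 180)*(29 - √97/9) = 176*(29 - √97/9) = 5104 - 176*√97/9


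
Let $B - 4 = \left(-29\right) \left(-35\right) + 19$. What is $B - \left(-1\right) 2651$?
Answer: $3689$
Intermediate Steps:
$B = 1038$ ($B = 4 + \left(\left(-29\right) \left(-35\right) + 19\right) = 4 + \left(1015 + 19\right) = 4 + 1034 = 1038$)
$B - \left(-1\right) 2651 = 1038 - \left(-1\right) 2651 = 1038 - -2651 = 1038 + 2651 = 3689$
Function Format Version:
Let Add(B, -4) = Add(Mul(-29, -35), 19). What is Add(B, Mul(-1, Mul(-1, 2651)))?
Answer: 3689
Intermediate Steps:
B = 1038 (B = Add(4, Add(Mul(-29, -35), 19)) = Add(4, Add(1015, 19)) = Add(4, 1034) = 1038)
Add(B, Mul(-1, Mul(-1, 2651))) = Add(1038, Mul(-1, Mul(-1, 2651))) = Add(1038, Mul(-1, -2651)) = Add(1038, 2651) = 3689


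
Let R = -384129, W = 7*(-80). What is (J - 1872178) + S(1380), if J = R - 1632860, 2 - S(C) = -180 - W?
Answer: -3889545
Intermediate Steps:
W = -560
S(C) = -378 (S(C) = 2 - (-180 - 1*(-560)) = 2 - (-180 + 560) = 2 - 1*380 = 2 - 380 = -378)
J = -2016989 (J = -384129 - 1632860 = -2016989)
(J - 1872178) + S(1380) = (-2016989 - 1872178) - 378 = -3889167 - 378 = -3889545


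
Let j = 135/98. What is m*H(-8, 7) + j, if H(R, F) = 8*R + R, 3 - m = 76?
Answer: 515223/98 ≈ 5257.4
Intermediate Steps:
m = -73 (m = 3 - 1*76 = 3 - 76 = -73)
H(R, F) = 9*R
j = 135/98 (j = 135*(1/98) = 135/98 ≈ 1.3776)
m*H(-8, 7) + j = -657*(-8) + 135/98 = -73*(-72) + 135/98 = 5256 + 135/98 = 515223/98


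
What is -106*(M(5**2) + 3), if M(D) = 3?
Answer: -636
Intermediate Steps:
-106*(M(5**2) + 3) = -106*(3 + 3) = -106*6 = -636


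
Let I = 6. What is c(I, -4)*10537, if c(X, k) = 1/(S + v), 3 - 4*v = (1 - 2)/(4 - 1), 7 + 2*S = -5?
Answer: -63222/31 ≈ -2039.4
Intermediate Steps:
S = -6 (S = -7/2 + (½)*(-5) = -7/2 - 5/2 = -6)
v = ⅚ (v = ¾ - (1 - 2)/(4*(4 - 1)) = ¾ - (-1)/(4*3) = ¾ - ¼*(-⅓) = ¾ + 1/12 = ⅚ ≈ 0.83333)
c(X, k) = -6/31 (c(X, k) = 1/(-6 + ⅚) = 1/(-31/6) = -6/31)
c(I, -4)*10537 = -6/31*10537 = -63222/31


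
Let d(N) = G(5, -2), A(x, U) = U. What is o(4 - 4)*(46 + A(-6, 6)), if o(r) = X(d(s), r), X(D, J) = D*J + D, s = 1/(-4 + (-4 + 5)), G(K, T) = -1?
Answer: -52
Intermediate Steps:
s = -1/3 (s = 1/(-4 + 1) = 1/(-3) = -1/3 ≈ -0.33333)
d(N) = -1
X(D, J) = D + D*J
o(r) = -1 - r (o(r) = -(1 + r) = -1 - r)
o(4 - 4)*(46 + A(-6, 6)) = (-1 - (4 - 4))*(46 + 6) = (-1 - 1*0)*52 = (-1 + 0)*52 = -1*52 = -52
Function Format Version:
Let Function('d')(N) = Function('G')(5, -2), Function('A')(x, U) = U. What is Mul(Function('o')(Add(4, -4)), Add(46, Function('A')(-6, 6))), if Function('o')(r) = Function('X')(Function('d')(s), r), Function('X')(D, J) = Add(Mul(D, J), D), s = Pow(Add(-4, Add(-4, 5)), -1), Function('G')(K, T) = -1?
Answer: -52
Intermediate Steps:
s = Rational(-1, 3) (s = Pow(Add(-4, 1), -1) = Pow(-3, -1) = Rational(-1, 3) ≈ -0.33333)
Function('d')(N) = -1
Function('X')(D, J) = Add(D, Mul(D, J))
Function('o')(r) = Add(-1, Mul(-1, r)) (Function('o')(r) = Mul(-1, Add(1, r)) = Add(-1, Mul(-1, r)))
Mul(Function('o')(Add(4, -4)), Add(46, Function('A')(-6, 6))) = Mul(Add(-1, Mul(-1, Add(4, -4))), Add(46, 6)) = Mul(Add(-1, Mul(-1, 0)), 52) = Mul(Add(-1, 0), 52) = Mul(-1, 52) = -52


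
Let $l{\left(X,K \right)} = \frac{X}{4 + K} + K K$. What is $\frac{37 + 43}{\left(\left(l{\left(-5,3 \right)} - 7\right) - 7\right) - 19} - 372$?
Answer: $- \frac{64916}{173} \approx -375.24$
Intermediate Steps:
$l{\left(X,K \right)} = K^{2} + \frac{X}{4 + K}$ ($l{\left(X,K \right)} = \frac{X}{4 + K} + K^{2} = K^{2} + \frac{X}{4 + K}$)
$\frac{37 + 43}{\left(\left(l{\left(-5,3 \right)} - 7\right) - 7\right) - 19} - 372 = \frac{37 + 43}{\left(\left(\frac{-5 + 3^{3} + 4 \cdot 3^{2}}{4 + 3} - 7\right) - 7\right) - 19} - 372 = \frac{80}{\left(\left(\frac{-5 + 27 + 4 \cdot 9}{7} - 7\right) - 7\right) - 19} - 372 = \frac{80}{\left(\left(\frac{-5 + 27 + 36}{7} - 7\right) - 7\right) - 19} - 372 = \frac{80}{\left(\left(\frac{1}{7} \cdot 58 - 7\right) - 7\right) - 19} - 372 = \frac{80}{\left(\left(\frac{58}{7} - 7\right) - 7\right) - 19} - 372 = \frac{80}{\left(\frac{9}{7} - 7\right) - 19} - 372 = \frac{80}{- \frac{40}{7} - 19} - 372 = \frac{80}{- \frac{173}{7}} - 372 = 80 \left(- \frac{7}{173}\right) - 372 = - \frac{560}{173} - 372 = - \frac{64916}{173}$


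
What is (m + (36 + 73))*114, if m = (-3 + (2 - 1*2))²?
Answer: 13452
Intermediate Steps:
m = 9 (m = (-3 + (2 - 2))² = (-3 + 0)² = (-3)² = 9)
(m + (36 + 73))*114 = (9 + (36 + 73))*114 = (9 + 109)*114 = 118*114 = 13452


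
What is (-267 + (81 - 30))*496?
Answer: -107136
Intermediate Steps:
(-267 + (81 - 30))*496 = (-267 + 51)*496 = -216*496 = -107136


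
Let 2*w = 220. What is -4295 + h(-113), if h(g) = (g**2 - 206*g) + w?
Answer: 31862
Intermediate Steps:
w = 110 (w = (1/2)*220 = 110)
h(g) = 110 + g**2 - 206*g (h(g) = (g**2 - 206*g) + 110 = 110 + g**2 - 206*g)
-4295 + h(-113) = -4295 + (110 + (-113)**2 - 206*(-113)) = -4295 + (110 + 12769 + 23278) = -4295 + 36157 = 31862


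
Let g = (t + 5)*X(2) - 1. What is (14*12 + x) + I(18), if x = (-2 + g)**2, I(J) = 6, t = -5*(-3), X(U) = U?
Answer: 1543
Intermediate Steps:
t = 15
g = 39 (g = (15 + 5)*2 - 1 = 20*2 - 1 = 40 - 1 = 39)
x = 1369 (x = (-2 + 39)**2 = 37**2 = 1369)
(14*12 + x) + I(18) = (14*12 + 1369) + 6 = (168 + 1369) + 6 = 1537 + 6 = 1543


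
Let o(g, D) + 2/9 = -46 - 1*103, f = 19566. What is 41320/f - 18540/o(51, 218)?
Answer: 1660137760/13138569 ≈ 126.36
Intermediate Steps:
o(g, D) = -1343/9 (o(g, D) = -2/9 + (-46 - 1*103) = -2/9 + (-46 - 103) = -2/9 - 149 = -1343/9)
41320/f - 18540/o(51, 218) = 41320/19566 - 18540/(-1343/9) = 41320*(1/19566) - 18540*(-9/1343) = 20660/9783 + 166860/1343 = 1660137760/13138569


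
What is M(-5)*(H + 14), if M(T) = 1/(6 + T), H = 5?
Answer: 19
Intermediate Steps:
M(-5)*(H + 14) = (5 + 14)/(6 - 5) = 19/1 = 1*19 = 19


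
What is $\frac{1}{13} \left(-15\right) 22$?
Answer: $- \frac{330}{13} \approx -25.385$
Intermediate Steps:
$\frac{1}{13} \left(-15\right) 22 = \left(- \frac{15}{13}\right) 22 = - \frac{330}{13}$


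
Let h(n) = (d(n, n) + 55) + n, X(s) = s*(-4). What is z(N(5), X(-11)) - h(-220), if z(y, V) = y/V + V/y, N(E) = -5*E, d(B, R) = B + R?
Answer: 662939/1100 ≈ 602.67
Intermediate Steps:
X(s) = -4*s
h(n) = 55 + 3*n (h(n) = ((n + n) + 55) + n = (2*n + 55) + n = (55 + 2*n) + n = 55 + 3*n)
z(y, V) = V/y + y/V
z(N(5), X(-11)) - h(-220) = ((-4*(-11))/((-5*5)) + (-5*5)/((-4*(-11)))) - (55 + 3*(-220)) = (44/(-25) - 25/44) - (55 - 660) = (44*(-1/25) - 25*1/44) - 1*(-605) = (-44/25 - 25/44) + 605 = -2561/1100 + 605 = 662939/1100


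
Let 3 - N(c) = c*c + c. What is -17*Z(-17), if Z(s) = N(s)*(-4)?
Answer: -18292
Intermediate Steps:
N(c) = 3 - c - c**2 (N(c) = 3 - (c*c + c) = 3 - (c**2 + c) = 3 - (c + c**2) = 3 + (-c - c**2) = 3 - c - c**2)
Z(s) = -12 + 4*s + 4*s**2 (Z(s) = (3 - s - s**2)*(-4) = -12 + 4*s + 4*s**2)
-17*Z(-17) = -17*(-12 + 4*(-17) + 4*(-17)**2) = -17*(-12 - 68 + 4*289) = -17*(-12 - 68 + 1156) = -17*1076 = -18292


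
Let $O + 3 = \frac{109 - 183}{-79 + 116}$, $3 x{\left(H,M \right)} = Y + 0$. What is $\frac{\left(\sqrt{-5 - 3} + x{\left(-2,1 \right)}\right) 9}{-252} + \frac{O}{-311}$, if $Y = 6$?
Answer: $- \frac{241}{4354} - \frac{i \sqrt{2}}{14} \approx -0.055351 - 0.10102 i$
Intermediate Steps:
$x{\left(H,M \right)} = 2$ ($x{\left(H,M \right)} = \frac{6 + 0}{3} = \frac{1}{3} \cdot 6 = 2$)
$O = -5$ ($O = -3 + \frac{109 - 183}{-79 + 116} = -3 - \frac{74}{37} = -3 - 2 = -5$)
$\frac{\left(\sqrt{-5 - 3} + x{\left(-2,1 \right)}\right) 9}{-252} + \frac{O}{-311} = \frac{\left(\sqrt{-5 - 3} + 2\right) 9}{-252} - \frac{5}{-311} = \left(\sqrt{-8} + 2\right) 9 \left(- \frac{1}{252}\right) - - \frac{5}{311} = \left(2 i \sqrt{2} + 2\right) 9 \left(- \frac{1}{252}\right) + \frac{5}{311} = \left(2 + 2 i \sqrt{2}\right) 9 \left(- \frac{1}{252}\right) + \frac{5}{311} = \left(18 + 18 i \sqrt{2}\right) \left(- \frac{1}{252}\right) + \frac{5}{311} = \left(- \frac{1}{14} - \frac{i \sqrt{2}}{14}\right) + \frac{5}{311} = - \frac{241}{4354} - \frac{i \sqrt{2}}{14}$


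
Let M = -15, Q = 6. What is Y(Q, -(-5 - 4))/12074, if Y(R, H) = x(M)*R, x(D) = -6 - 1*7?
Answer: -39/6037 ≈ -0.0064602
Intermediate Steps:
x(D) = -13 (x(D) = -6 - 7 = -13)
Y(R, H) = -13*R
Y(Q, -(-5 - 4))/12074 = -13*6/12074 = -78*1/12074 = -39/6037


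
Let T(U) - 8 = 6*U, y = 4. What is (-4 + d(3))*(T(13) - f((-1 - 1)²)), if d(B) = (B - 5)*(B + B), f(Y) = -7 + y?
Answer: -1424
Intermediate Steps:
f(Y) = -3 (f(Y) = -7 + 4 = -3)
d(B) = 2*B*(-5 + B) (d(B) = (-5 + B)*(2*B) = 2*B*(-5 + B))
T(U) = 8 + 6*U
(-4 + d(3))*(T(13) - f((-1 - 1)²)) = (-4 + 2*3*(-5 + 3))*((8 + 6*13) - 1*(-3)) = (-4 + 2*3*(-2))*((8 + 78) + 3) = (-4 - 12)*(86 + 3) = -16*89 = -1424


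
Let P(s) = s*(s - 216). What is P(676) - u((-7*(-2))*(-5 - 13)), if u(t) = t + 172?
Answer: 311040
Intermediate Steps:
u(t) = 172 + t
P(s) = s*(-216 + s)
P(676) - u((-7*(-2))*(-5 - 13)) = 676*(-216 + 676) - (172 + (-7*(-2))*(-5 - 13)) = 676*460 - (172 + 14*(-18)) = 310960 - (172 - 252) = 310960 - 1*(-80) = 310960 + 80 = 311040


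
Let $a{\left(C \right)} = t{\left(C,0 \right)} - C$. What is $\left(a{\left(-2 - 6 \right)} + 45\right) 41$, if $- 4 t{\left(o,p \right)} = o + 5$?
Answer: $\frac{8815}{4} \approx 2203.8$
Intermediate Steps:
$t{\left(o,p \right)} = - \frac{5}{4} - \frac{o}{4}$ ($t{\left(o,p \right)} = - \frac{o + 5}{4} = - \frac{5 + o}{4} = - \frac{5}{4} - \frac{o}{4}$)
$a{\left(C \right)} = - \frac{5}{4} - \frac{5 C}{4}$ ($a{\left(C \right)} = \left(- \frac{5}{4} - \frac{C}{4}\right) - C = - \frac{5}{4} - \frac{5 C}{4}$)
$\left(a{\left(-2 - 6 \right)} + 45\right) 41 = \left(\left(- \frac{5}{4} - \frac{5 \left(-2 - 6\right)}{4}\right) + 45\right) 41 = \left(\left(- \frac{5}{4} - -10\right) + 45\right) 41 = \left(\left(- \frac{5}{4} + 10\right) + 45\right) 41 = \left(\frac{35}{4} + 45\right) 41 = \frac{215}{4} \cdot 41 = \frac{8815}{4}$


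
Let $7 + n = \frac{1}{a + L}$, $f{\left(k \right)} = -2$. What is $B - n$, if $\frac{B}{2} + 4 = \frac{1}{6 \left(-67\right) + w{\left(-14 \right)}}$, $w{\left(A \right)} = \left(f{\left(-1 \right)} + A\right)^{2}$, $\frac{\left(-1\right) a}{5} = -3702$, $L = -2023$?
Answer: $- \frac{1220111}{1203551} \approx -1.0138$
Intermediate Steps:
$a = 18510$ ($a = \left(-5\right) \left(-3702\right) = 18510$)
$w{\left(A \right)} = \left(-2 + A\right)^{2}$
$n = - \frac{115408}{16487}$ ($n = -7 + \frac{1}{18510 - 2023} = -7 + \frac{1}{16487} = - \frac{115408}{16487} \approx -6.9999$)
$B = - \frac{585}{73}$ ($B = -8 + \frac{2}{6 \left(-67\right) + \left(-2 - 14\right)^{2}} = -8 + \frac{2}{-402 + \left(-16\right)^{2}} = -8 + \frac{2}{-402 + 256} = -8 + \frac{2}{-146} = -8 + 2 \left(- \frac{1}{146}\right) = -8 - \frac{1}{73} = - \frac{585}{73} \approx -8.0137$)
$B - n = - \frac{585}{73} - - \frac{115408}{16487} = - \frac{585}{73} + \frac{115408}{16487} = - \frac{1220111}{1203551}$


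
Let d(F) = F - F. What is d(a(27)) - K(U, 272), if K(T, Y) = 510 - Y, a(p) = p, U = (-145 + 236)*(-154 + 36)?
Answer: -238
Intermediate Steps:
U = -10738 (U = 91*(-118) = -10738)
d(F) = 0
d(a(27)) - K(U, 272) = 0 - (510 - 1*272) = 0 - (510 - 272) = 0 - 1*238 = 0 - 238 = -238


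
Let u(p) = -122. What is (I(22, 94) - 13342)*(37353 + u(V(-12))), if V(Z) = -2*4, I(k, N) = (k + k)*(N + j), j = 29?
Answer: -295241830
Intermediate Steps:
I(k, N) = 2*k*(29 + N) (I(k, N) = (k + k)*(N + 29) = (2*k)*(29 + N) = 2*k*(29 + N))
V(Z) = -8
(I(22, 94) - 13342)*(37353 + u(V(-12))) = (2*22*(29 + 94) - 13342)*(37353 - 122) = (2*22*123 - 13342)*37231 = (5412 - 13342)*37231 = -7930*37231 = -295241830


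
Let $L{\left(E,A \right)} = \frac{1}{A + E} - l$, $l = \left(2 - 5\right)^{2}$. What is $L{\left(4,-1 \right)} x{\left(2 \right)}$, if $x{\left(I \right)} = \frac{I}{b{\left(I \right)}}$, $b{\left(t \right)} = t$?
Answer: $- \frac{26}{3} \approx -8.6667$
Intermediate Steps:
$l = 9$ ($l = \left(-3\right)^{2} = 9$)
$L{\left(E,A \right)} = -9 + \frac{1}{A + E}$ ($L{\left(E,A \right)} = \frac{1}{A + E} - 9 = -9 + \frac{1}{A + E}$)
$x{\left(I \right)} = 1$ ($x{\left(I \right)} = \frac{I}{I} = 1$)
$L{\left(4,-1 \right)} x{\left(2 \right)} = \frac{1 - -9 - 36}{-1 + 4} \cdot 1 = \frac{1 + 9 - 36}{3} \cdot 1 = \frac{1}{3} \left(-26\right) 1 = \left(- \frac{26}{3}\right) 1 = - \frac{26}{3}$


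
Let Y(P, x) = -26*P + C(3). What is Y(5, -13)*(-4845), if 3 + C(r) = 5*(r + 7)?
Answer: 402135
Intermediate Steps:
C(r) = 32 + 5*r (C(r) = -3 + 5*(r + 7) = -3 + 5*(7 + r) = -3 + (35 + 5*r) = 32 + 5*r)
Y(P, x) = 47 - 26*P (Y(P, x) = -26*P + (32 + 5*3) = -26*P + (32 + 15) = -26*P + 47 = 47 - 26*P)
Y(5, -13)*(-4845) = (47 - 26*5)*(-4845) = (47 - 130)*(-4845) = -83*(-4845) = 402135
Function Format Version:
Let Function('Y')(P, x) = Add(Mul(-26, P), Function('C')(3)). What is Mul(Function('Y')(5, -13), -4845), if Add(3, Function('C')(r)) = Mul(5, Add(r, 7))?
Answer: 402135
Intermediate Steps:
Function('C')(r) = Add(32, Mul(5, r)) (Function('C')(r) = Add(-3, Mul(5, Add(r, 7))) = Add(-3, Mul(5, Add(7, r))) = Add(-3, Add(35, Mul(5, r))) = Add(32, Mul(5, r)))
Function('Y')(P, x) = Add(47, Mul(-26, P)) (Function('Y')(P, x) = Add(Mul(-26, P), Add(32, Mul(5, 3))) = Add(Mul(-26, P), Add(32, 15)) = Add(Mul(-26, P), 47) = Add(47, Mul(-26, P)))
Mul(Function('Y')(5, -13), -4845) = Mul(Add(47, Mul(-26, 5)), -4845) = Mul(Add(47, -130), -4845) = Mul(-83, -4845) = 402135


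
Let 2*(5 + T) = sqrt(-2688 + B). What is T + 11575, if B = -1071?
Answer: 11570 + I*sqrt(3759)/2 ≈ 11570.0 + 30.655*I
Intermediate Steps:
T = -5 + I*sqrt(3759)/2 (T = -5 + sqrt(-2688 - 1071)/2 = -5 + sqrt(-3759)/2 = -5 + (I*sqrt(3759))/2 = -5 + I*sqrt(3759)/2 ≈ -5.0 + 30.655*I)
T + 11575 = (-5 + I*sqrt(3759)/2) + 11575 = 11570 + I*sqrt(3759)/2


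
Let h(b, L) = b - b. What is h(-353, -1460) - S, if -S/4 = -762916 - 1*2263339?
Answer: -12105020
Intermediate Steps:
h(b, L) = 0
S = 12105020 (S = -4*(-762916 - 1*2263339) = -4*(-762916 - 2263339) = -4*(-3026255) = 12105020)
h(-353, -1460) - S = 0 - 1*12105020 = 0 - 12105020 = -12105020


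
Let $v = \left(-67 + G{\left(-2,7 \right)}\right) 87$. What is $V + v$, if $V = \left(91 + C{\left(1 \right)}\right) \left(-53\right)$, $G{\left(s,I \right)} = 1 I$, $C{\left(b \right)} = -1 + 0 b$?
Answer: $-9990$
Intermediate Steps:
$C{\left(b \right)} = -1$ ($C{\left(b \right)} = -1 + 0 = -1$)
$G{\left(s,I \right)} = I$
$V = -4770$ ($V = \left(91 - 1\right) \left(-53\right) = 90 \left(-53\right) = -4770$)
$v = -5220$ ($v = \left(-67 + 7\right) 87 = \left(-60\right) 87 = -5220$)
$V + v = -4770 - 5220 = -9990$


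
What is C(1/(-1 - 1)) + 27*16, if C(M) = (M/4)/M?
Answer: 1729/4 ≈ 432.25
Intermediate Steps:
C(M) = ¼ (C(M) = (M*(¼))/M = (M/4)/M = ¼)
C(1/(-1 - 1)) + 27*16 = ¼ + 27*16 = ¼ + 432 = 1729/4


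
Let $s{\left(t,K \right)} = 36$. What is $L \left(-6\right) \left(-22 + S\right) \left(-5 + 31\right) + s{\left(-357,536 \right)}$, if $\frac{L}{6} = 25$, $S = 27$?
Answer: $-116964$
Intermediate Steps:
$L = 150$ ($L = 6 \cdot 25 = 150$)
$L \left(-6\right) \left(-22 + S\right) \left(-5 + 31\right) + s{\left(-357,536 \right)} = 150 \left(-6\right) \left(-22 + 27\right) \left(-5 + 31\right) + 36 = - 900 \cdot 5 \cdot 26 + 36 = \left(-900\right) 130 + 36 = -117000 + 36 = -116964$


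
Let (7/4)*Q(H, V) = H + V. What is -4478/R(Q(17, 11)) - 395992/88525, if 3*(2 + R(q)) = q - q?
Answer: 197811483/88525 ≈ 2234.5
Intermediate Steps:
Q(H, V) = 4*H/7 + 4*V/7 (Q(H, V) = 4*(H + V)/7 = 4*H/7 + 4*V/7)
R(q) = -2 (R(q) = -2 + (q - q)/3 = -2 + (⅓)*0 = -2 + 0 = -2)
-4478/R(Q(17, 11)) - 395992/88525 = -4478/(-2) - 395992/88525 = -4478*(-½) - 395992*1/88525 = 2239 - 395992/88525 = 197811483/88525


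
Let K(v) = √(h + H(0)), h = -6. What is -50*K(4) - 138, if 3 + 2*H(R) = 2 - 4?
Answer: -138 - 25*I*√34 ≈ -138.0 - 145.77*I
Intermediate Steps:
H(R) = -5/2 (H(R) = -3/2 + (2 - 4)/2 = -3/2 + (½)*(-2) = -3/2 - 1 = -5/2)
K(v) = I*√34/2 (K(v) = √(-6 - 5/2) = √(-17/2) = I*√34/2)
-50*K(4) - 138 = -25*I*√34 - 138 = -138 - 25*I*√34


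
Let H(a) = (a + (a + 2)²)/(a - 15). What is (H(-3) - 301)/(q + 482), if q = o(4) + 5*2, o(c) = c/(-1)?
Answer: -677/1098 ≈ -0.61658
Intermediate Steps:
o(c) = -c (o(c) = c*(-1) = -c)
q = 6 (q = -1*4 + 5*2 = -4 + 10 = 6)
H(a) = (a + (2 + a)²)/(-15 + a)
(H(-3) - 301)/(q + 482) = ((-3 + (2 - 3)²)/(-15 - 3) - 301)/(6 + 482) = ((-3 + (-1)²)/(-18) - 301)/488 = (-(-3 + 1)/18 - 301)*(1/488) = (-1/18*(-2) - 301)*(1/488) = (⅑ - 301)*(1/488) = -2708/9*1/488 = -677/1098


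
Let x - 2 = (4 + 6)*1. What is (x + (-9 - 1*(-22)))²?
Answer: 625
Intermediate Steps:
x = 12 (x = 2 + (4 + 6)*1 = 2 + 10*1 = 2 + 10 = 12)
(x + (-9 - 1*(-22)))² = (12 + (-9 - 1*(-22)))² = (12 + (-9 + 22))² = (12 + 13)² = 25² = 625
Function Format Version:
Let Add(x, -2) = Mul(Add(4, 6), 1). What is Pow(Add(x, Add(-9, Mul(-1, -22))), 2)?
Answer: 625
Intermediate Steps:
x = 12 (x = Add(2, Mul(Add(4, 6), 1)) = Add(2, Mul(10, 1)) = Add(2, 10) = 12)
Pow(Add(x, Add(-9, Mul(-1, -22))), 2) = Pow(Add(12, Add(-9, Mul(-1, -22))), 2) = Pow(Add(12, Add(-9, 22)), 2) = Pow(Add(12, 13), 2) = Pow(25, 2) = 625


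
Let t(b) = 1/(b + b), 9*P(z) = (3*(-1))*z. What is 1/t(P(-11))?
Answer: 22/3 ≈ 7.3333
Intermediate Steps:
P(z) = -z/3 (P(z) = ((3*(-1))*z)/9 = (-3*z)/9 = -z/3)
t(b) = 1/(2*b)
1/t(P(-11)) = 1/(1/(2*((-⅓*(-11))))) = 1/(1/(2*(11/3))) = 1/((½)*(3/11)) = 1/(3/22) = 22/3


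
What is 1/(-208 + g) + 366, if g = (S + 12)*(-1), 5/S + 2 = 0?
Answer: 159208/435 ≈ 366.00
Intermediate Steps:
S = -5/2 (S = 5/(-2 + 0) = 5/(-2) = 5*(-1/2) = -5/2 ≈ -2.5000)
g = -19/2 (g = (-5/2 + 12)*(-1) = (19/2)*(-1) = -19/2 ≈ -9.5000)
1/(-208 + g) + 366 = 1/(-208 - 19/2) + 366 = 1/(-435/2) + 366 = -2/435 + 366 = 159208/435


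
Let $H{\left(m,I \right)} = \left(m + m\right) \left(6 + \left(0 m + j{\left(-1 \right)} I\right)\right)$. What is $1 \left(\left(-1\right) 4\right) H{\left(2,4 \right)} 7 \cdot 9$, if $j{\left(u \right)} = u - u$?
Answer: $-6048$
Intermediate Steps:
$j{\left(u \right)} = 0$
$H{\left(m,I \right)} = 12 m$ ($H{\left(m,I \right)} = \left(m + m\right) \left(6 + \left(0 m + 0 I\right)\right) = 2 m \left(6 + \left(0 + 0\right)\right) = 2 m \left(6 + 0\right) = 2 m 6 = 12 m$)
$1 \left(\left(-1\right) 4\right) H{\left(2,4 \right)} 7 \cdot 9 = 1 \left(\left(-1\right) 4\right) 12 \cdot 2 \cdot 7 \cdot 9 = 1 \left(-4\right) 24 \cdot 7 \cdot 9 = \left(-4\right) 24 \cdot 7 \cdot 9 = \left(-96\right) 7 \cdot 9 = \left(-672\right) 9 = -6048$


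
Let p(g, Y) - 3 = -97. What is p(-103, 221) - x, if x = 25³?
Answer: -15719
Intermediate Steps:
x = 15625
p(g, Y) = -94 (p(g, Y) = 3 - 97 = -94)
p(-103, 221) - x = -94 - 1*15625 = -94 - 15625 = -15719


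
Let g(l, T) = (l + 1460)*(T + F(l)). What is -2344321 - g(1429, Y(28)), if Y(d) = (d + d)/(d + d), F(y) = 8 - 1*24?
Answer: -2300986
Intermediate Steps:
F(y) = -16 (F(y) = 8 - 24 = -16)
Y(d) = 1 (Y(d) = (2*d)/((2*d)) = (2*d)*(1/(2*d)) = 1)
g(l, T) = (-16 + T)*(1460 + l) (g(l, T) = (l + 1460)*(T - 16) = (1460 + l)*(-16 + T) = (-16 + T)*(1460 + l))
-2344321 - g(1429, Y(28)) = -2344321 - (-23360 - 16*1429 + 1460*1 + 1*1429) = -2344321 - (-23360 - 22864 + 1460 + 1429) = -2344321 - 1*(-43335) = -2344321 + 43335 = -2300986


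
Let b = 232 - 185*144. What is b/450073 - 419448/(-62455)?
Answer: 187132908064/28109309215 ≈ 6.6573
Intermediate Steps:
b = -26408 (b = 232 - 26640 = -26408)
b/450073 - 419448/(-62455) = -26408/450073 - 419448/(-62455) = -26408*1/450073 - 419448*(-1/62455) = -26408/450073 + 419448/62455 = 187132908064/28109309215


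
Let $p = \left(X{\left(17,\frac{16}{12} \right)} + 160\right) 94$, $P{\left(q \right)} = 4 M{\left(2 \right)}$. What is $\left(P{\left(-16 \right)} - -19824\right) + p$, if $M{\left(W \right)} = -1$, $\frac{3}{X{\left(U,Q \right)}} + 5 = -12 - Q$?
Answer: $\frac{1916454}{55} \approx 34845.0$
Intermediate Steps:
$X{\left(U,Q \right)} = \frac{3}{-17 - Q}$ ($X{\left(U,Q \right)} = \frac{3}{-5 - \left(12 + Q\right)} = \frac{3}{-17 - Q}$)
$P{\left(q \right)} = -4$ ($P{\left(q \right)} = 4 \left(-1\right) = -4$)
$p = \frac{826354}{55}$ ($p = \left(- \frac{3}{17 + \frac{16}{12}} + 160\right) 94 = \left(- \frac{3}{17 + 16 \cdot \frac{1}{12}} + 160\right) 94 = \left(- \frac{3}{17 + \frac{4}{3}} + 160\right) 94 = \left(- \frac{3}{\frac{55}{3}} + 160\right) 94 = \left(\left(-3\right) \frac{3}{55} + 160\right) 94 = \left(- \frac{9}{55} + 160\right) 94 = \frac{8791}{55} \cdot 94 = \frac{826354}{55} \approx 15025.0$)
$\left(P{\left(-16 \right)} - -19824\right) + p = \left(-4 - -19824\right) + \frac{826354}{55} = \left(-4 + 19824\right) + \frac{826354}{55} = 19820 + \frac{826354}{55} = \frac{1916454}{55}$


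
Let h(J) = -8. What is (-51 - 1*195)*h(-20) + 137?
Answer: 2105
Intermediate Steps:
(-51 - 1*195)*h(-20) + 137 = (-51 - 1*195)*(-8) + 137 = (-51 - 195)*(-8) + 137 = -246*(-8) + 137 = 1968 + 137 = 2105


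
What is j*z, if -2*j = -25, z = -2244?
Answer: -28050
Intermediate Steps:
j = 25/2 (j = -½*(-25) = 25/2 ≈ 12.500)
j*z = (25/2)*(-2244) = -28050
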